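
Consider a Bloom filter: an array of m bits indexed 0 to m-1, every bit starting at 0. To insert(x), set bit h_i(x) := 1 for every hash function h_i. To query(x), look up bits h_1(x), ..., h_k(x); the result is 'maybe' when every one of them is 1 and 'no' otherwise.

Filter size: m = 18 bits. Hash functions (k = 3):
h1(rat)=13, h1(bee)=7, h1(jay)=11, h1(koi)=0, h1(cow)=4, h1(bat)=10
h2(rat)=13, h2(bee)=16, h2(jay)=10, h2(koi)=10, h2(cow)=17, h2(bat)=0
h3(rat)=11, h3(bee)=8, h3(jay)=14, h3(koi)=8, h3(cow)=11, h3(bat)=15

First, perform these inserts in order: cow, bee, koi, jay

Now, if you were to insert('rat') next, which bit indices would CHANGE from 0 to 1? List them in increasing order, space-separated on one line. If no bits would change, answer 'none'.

Answer: 13

Derivation:
Start: bits=000000000000000000
After insert 'cow': sets bits 4 11 17 -> bits=000010000001000001
After insert 'bee': sets bits 7 8 16 -> bits=000010011001000011
After insert 'koi': sets bits 0 8 10 -> bits=100010011011000011
After insert 'jay': sets bits 10 11 14 -> bits=100010011011001011
insert 'rat' would touch bits 11 13; currently bit11=1, bit13=0
Bits that are 0 among those (would change 0->1): 13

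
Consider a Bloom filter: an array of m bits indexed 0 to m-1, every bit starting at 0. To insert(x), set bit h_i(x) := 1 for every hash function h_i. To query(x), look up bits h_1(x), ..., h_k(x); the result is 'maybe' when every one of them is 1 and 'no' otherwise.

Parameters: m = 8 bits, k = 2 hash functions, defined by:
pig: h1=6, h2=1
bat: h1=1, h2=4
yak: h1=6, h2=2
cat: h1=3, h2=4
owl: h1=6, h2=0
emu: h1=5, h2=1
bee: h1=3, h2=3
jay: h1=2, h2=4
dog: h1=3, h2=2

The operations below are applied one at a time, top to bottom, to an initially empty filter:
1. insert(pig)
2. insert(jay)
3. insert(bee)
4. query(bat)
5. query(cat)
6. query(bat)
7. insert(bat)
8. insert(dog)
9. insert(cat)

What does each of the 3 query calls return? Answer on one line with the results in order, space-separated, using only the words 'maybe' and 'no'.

Start: bits=00000000
Op 1: insert pig -> sets bits 1 6 -> bits=01000010
Op 2: insert jay -> sets bits 2 4 -> bits=01101010
Op 3: insert bee -> sets bits 3 -> bits=01111010
Op 4: query bat -> checks bit1=1, bit4=1 (all 1) -> maybe
Op 5: query cat -> checks bit3=1, bit4=1 (all 1) -> maybe
Op 6: query bat -> checks bit1=1, bit4=1 (all 1) -> maybe
Op 7: insert bat -> sets bits 1 4 -> bits=01111010
Op 8: insert dog -> sets bits 2 3 -> bits=01111010
Op 9: insert cat -> sets bits 3 4 -> bits=01111010
Query results in order: maybe maybe maybe

Answer: maybe maybe maybe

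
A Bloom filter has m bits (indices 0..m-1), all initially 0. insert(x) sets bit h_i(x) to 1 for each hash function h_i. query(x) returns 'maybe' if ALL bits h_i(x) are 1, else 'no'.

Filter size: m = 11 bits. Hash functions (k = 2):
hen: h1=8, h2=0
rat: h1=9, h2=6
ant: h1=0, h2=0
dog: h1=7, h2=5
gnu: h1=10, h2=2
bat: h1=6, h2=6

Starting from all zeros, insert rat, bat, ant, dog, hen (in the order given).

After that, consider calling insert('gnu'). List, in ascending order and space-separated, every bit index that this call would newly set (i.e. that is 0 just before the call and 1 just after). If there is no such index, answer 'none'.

Answer: 2 10

Derivation:
Start: bits=00000000000
After insert 'rat': sets bits 6 9 -> bits=00000010010
After insert 'bat': sets bits 6 -> bits=00000010010
After insert 'ant': sets bits 0 -> bits=10000010010
After insert 'dog': sets bits 5 7 -> bits=10000111010
After insert 'hen': sets bits 0 8 -> bits=10000111110
insert 'gnu' would touch bits 2 10; currently bit2=0, bit10=0
Bits that are 0 among those (would change 0->1): 2 10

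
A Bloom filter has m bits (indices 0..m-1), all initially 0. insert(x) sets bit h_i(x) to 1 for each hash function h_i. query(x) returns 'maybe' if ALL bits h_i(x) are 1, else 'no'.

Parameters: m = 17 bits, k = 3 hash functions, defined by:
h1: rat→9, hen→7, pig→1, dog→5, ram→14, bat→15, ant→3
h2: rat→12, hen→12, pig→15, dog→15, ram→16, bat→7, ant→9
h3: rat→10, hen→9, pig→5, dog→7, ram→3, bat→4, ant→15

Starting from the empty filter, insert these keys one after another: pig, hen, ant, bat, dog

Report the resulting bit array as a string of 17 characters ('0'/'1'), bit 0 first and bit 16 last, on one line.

Start: bits=00000000000000000
After insert 'pig': sets bits 1 5 15 -> bits=01000100000000010
After insert 'hen': sets bits 7 9 12 -> bits=01000101010010010
After insert 'ant': sets bits 3 9 15 -> bits=01010101010010010
After insert 'bat': sets bits 4 7 15 -> bits=01011101010010010
After insert 'dog': sets bits 5 7 15 -> bits=01011101010010010

Answer: 01011101010010010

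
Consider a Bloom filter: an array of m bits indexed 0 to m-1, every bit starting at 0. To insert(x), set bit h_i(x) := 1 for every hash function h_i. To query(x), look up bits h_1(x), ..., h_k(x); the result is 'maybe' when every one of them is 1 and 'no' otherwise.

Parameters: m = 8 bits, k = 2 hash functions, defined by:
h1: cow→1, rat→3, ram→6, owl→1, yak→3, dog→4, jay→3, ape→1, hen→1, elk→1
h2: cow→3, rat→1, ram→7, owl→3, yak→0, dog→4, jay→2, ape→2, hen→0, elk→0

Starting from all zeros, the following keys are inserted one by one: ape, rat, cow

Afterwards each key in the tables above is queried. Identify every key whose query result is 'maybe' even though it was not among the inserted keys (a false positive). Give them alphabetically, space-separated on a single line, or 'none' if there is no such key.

Start: bits=00000000
After insert 'ape': sets bits 1 2 -> bits=01100000
After insert 'rat': sets bits 1 3 -> bits=01110000
After insert 'cow': sets bits 1 3 -> bits=01110000
Not inserted: dog elk hen jay owl ram yak — query each against bits=01110000:
query dog: checks bit4=0 (has a 0) -> no => not a false positive
query elk: checks bit0=0, bit1=1 (has a 0) -> no => not a false positive
query hen: checks bit0=0, bit1=1 (has a 0) -> no => not a false positive
query jay: checks bit2=1, bit3=1 (all 1) -> maybe => FALSE POSITIVE
query owl: checks bit1=1, bit3=1 (all 1) -> maybe => FALSE POSITIVE
query ram: checks bit6=0, bit7=0 (has a 0) -> no => not a false positive
query yak: checks bit0=0, bit3=1 (has a 0) -> no => not a false positive
False positives (alphabetical): jay owl

Answer: jay owl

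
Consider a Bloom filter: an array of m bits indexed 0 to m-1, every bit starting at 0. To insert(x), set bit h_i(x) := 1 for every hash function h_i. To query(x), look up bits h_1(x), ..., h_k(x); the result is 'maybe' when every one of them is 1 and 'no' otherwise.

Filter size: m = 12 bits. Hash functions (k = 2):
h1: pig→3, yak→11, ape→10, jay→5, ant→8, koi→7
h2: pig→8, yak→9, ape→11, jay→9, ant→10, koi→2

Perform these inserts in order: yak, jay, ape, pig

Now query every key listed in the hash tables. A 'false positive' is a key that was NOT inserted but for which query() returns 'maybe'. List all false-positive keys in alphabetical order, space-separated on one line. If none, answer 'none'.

Start: bits=000000000000
After insert 'yak': sets bits 9 11 -> bits=000000000101
After insert 'jay': sets bits 5 9 -> bits=000001000101
After insert 'ape': sets bits 10 11 -> bits=000001000111
After insert 'pig': sets bits 3 8 -> bits=000101001111
Not inserted: ant koi — query each against bits=000101001111:
query ant: checks bit8=1, bit10=1 (all 1) -> maybe => FALSE POSITIVE
query koi: checks bit2=0, bit7=0 (has a 0) -> no => not a false positive
False positives (alphabetical): ant

Answer: ant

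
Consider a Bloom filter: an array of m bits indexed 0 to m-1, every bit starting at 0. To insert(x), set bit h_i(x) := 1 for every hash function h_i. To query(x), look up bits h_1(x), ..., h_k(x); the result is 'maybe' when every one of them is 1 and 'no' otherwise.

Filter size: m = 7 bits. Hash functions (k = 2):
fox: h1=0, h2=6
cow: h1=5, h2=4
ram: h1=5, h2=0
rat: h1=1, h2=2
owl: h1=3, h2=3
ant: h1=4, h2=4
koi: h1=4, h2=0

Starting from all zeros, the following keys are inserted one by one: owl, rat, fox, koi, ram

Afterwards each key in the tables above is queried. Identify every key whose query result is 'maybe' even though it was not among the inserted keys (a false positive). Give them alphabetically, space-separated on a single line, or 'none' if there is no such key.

Answer: ant cow

Derivation:
Start: bits=0000000
After insert 'owl': sets bits 3 -> bits=0001000
After insert 'rat': sets bits 1 2 -> bits=0111000
After insert 'fox': sets bits 0 6 -> bits=1111001
After insert 'koi': sets bits 0 4 -> bits=1111101
After insert 'ram': sets bits 0 5 -> bits=1111111
Not inserted: ant cow — query each against bits=1111111:
query ant: checks bit4=1 (all 1) -> maybe => FALSE POSITIVE
query cow: checks bit4=1, bit5=1 (all 1) -> maybe => FALSE POSITIVE
False positives (alphabetical): ant cow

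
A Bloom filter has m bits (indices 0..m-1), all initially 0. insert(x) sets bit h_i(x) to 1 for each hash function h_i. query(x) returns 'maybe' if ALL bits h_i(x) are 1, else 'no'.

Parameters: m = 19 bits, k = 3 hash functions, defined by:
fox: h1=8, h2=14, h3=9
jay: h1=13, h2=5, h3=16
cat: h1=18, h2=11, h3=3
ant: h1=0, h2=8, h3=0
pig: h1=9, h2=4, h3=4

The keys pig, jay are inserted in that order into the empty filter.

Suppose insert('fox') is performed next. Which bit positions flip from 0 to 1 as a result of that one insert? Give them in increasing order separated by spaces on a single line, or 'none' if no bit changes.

Start: bits=0000000000000000000
After insert 'pig': sets bits 4 9 -> bits=0000100001000000000
After insert 'jay': sets bits 5 13 16 -> bits=0000110001000100100
insert 'fox' would touch bits 8 9 14; currently bit8=0, bit9=1, bit14=0
Bits that are 0 among those (would change 0->1): 8 14

Answer: 8 14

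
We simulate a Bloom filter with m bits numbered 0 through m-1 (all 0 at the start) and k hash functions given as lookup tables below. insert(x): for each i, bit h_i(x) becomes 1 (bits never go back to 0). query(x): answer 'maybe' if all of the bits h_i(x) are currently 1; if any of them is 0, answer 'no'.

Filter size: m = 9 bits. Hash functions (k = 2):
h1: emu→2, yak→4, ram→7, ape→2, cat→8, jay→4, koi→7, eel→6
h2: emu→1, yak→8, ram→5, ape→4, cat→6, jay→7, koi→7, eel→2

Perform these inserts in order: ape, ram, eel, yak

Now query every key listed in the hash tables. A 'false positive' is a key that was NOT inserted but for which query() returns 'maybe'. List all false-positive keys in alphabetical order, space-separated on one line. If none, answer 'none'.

Answer: cat jay koi

Derivation:
Start: bits=000000000
After insert 'ape': sets bits 2 4 -> bits=001010000
After insert 'ram': sets bits 5 7 -> bits=001011010
After insert 'eel': sets bits 2 6 -> bits=001011110
After insert 'yak': sets bits 4 8 -> bits=001011111
Not inserted: cat emu jay koi — query each against bits=001011111:
query cat: checks bit6=1, bit8=1 (all 1) -> maybe => FALSE POSITIVE
query emu: checks bit1=0, bit2=1 (has a 0) -> no => not a false positive
query jay: checks bit4=1, bit7=1 (all 1) -> maybe => FALSE POSITIVE
query koi: checks bit7=1 (all 1) -> maybe => FALSE POSITIVE
False positives (alphabetical): cat jay koi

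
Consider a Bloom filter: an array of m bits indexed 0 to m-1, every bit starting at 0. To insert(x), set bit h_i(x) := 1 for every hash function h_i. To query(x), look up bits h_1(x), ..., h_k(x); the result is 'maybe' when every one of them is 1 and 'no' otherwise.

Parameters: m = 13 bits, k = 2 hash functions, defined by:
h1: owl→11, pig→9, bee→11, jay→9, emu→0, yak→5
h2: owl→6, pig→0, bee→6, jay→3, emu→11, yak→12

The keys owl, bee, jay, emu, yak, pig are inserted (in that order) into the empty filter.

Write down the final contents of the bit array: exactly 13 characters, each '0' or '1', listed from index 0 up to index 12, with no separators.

Answer: 1001011001011

Derivation:
Start: bits=0000000000000
After insert 'owl': sets bits 6 11 -> bits=0000001000010
After insert 'bee': sets bits 6 11 -> bits=0000001000010
After insert 'jay': sets bits 3 9 -> bits=0001001001010
After insert 'emu': sets bits 0 11 -> bits=1001001001010
After insert 'yak': sets bits 5 12 -> bits=1001011001011
After insert 'pig': sets bits 0 9 -> bits=1001011001011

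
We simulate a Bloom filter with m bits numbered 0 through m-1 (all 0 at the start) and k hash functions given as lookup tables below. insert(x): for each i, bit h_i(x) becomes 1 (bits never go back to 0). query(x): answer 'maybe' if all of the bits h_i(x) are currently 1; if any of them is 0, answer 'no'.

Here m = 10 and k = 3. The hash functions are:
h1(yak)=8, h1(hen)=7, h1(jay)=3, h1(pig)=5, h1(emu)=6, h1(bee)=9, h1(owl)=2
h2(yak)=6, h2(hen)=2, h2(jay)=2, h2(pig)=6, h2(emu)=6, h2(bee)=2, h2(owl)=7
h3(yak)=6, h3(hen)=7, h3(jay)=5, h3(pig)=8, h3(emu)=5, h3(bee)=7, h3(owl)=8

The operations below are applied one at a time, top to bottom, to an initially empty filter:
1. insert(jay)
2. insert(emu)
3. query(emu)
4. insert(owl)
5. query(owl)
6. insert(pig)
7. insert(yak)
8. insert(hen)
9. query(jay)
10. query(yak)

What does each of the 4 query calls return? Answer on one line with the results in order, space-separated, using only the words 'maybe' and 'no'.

Start: bits=0000000000
Op 1: insert jay -> sets bits 2 3 5 -> bits=0011010000
Op 2: insert emu -> sets bits 5 6 -> bits=0011011000
Op 3: query emu -> checks bit5=1, bit6=1 (all 1) -> maybe
Op 4: insert owl -> sets bits 2 7 8 -> bits=0011011110
Op 5: query owl -> checks bit2=1, bit7=1, bit8=1 (all 1) -> maybe
Op 6: insert pig -> sets bits 5 6 8 -> bits=0011011110
Op 7: insert yak -> sets bits 6 8 -> bits=0011011110
Op 8: insert hen -> sets bits 2 7 -> bits=0011011110
Op 9: query jay -> checks bit2=1, bit3=1, bit5=1 (all 1) -> maybe
Op 10: query yak -> checks bit6=1, bit8=1 (all 1) -> maybe
Query results in order: maybe maybe maybe maybe

Answer: maybe maybe maybe maybe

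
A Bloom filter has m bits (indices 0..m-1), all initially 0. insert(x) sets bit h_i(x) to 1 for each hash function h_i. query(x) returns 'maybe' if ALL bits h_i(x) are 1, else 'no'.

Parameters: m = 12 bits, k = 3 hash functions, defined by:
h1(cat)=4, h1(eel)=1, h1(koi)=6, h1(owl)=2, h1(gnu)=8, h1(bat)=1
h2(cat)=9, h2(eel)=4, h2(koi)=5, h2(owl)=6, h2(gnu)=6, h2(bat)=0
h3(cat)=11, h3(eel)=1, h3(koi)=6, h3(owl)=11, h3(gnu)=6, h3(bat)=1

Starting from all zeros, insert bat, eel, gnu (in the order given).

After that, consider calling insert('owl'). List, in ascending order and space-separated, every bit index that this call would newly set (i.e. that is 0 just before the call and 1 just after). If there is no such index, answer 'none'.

Answer: 2 11

Derivation:
Start: bits=000000000000
After insert 'bat': sets bits 0 1 -> bits=110000000000
After insert 'eel': sets bits 1 4 -> bits=110010000000
After insert 'gnu': sets bits 6 8 -> bits=110010101000
insert 'owl' would touch bits 2 6 11; currently bit2=0, bit6=1, bit11=0
Bits that are 0 among those (would change 0->1): 2 11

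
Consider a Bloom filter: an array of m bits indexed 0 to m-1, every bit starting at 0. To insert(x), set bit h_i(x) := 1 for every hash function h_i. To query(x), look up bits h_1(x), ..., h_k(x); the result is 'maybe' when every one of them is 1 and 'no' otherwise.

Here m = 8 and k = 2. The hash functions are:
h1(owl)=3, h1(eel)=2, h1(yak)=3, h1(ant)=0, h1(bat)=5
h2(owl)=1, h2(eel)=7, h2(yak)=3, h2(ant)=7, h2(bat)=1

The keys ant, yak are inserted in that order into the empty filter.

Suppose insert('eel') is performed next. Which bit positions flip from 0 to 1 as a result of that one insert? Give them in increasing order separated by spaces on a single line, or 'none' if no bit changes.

Answer: 2

Derivation:
Start: bits=00000000
After insert 'ant': sets bits 0 7 -> bits=10000001
After insert 'yak': sets bits 3 -> bits=10010001
insert 'eel' would touch bits 2 7; currently bit2=0, bit7=1
Bits that are 0 among those (would change 0->1): 2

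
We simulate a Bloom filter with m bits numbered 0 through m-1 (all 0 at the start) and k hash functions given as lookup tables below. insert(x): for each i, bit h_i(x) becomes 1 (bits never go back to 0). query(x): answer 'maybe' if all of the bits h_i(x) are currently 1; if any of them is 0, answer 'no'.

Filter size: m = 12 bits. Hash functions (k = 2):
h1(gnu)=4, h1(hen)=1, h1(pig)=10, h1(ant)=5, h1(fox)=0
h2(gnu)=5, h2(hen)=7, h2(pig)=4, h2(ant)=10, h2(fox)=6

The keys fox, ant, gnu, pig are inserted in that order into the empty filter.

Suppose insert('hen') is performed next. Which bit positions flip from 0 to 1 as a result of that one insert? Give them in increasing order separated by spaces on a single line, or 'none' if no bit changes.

Answer: 1 7

Derivation:
Start: bits=000000000000
After insert 'fox': sets bits 0 6 -> bits=100000100000
After insert 'ant': sets bits 5 10 -> bits=100001100010
After insert 'gnu': sets bits 4 5 -> bits=100011100010
After insert 'pig': sets bits 4 10 -> bits=100011100010
insert 'hen' would touch bits 1 7; currently bit1=0, bit7=0
Bits that are 0 among those (would change 0->1): 1 7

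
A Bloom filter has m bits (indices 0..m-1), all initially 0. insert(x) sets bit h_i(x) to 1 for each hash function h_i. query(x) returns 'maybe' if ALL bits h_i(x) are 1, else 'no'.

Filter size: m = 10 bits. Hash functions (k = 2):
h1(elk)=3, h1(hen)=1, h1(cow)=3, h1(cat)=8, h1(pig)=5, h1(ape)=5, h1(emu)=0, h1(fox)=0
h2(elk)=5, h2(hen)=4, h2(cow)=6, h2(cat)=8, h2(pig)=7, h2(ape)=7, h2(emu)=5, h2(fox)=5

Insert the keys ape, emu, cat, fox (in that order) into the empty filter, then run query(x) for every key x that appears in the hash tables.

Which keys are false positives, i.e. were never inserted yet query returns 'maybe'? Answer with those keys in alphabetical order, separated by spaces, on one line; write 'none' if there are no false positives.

Start: bits=0000000000
After insert 'ape': sets bits 5 7 -> bits=0000010100
After insert 'emu': sets bits 0 5 -> bits=1000010100
After insert 'cat': sets bits 8 -> bits=1000010110
After insert 'fox': sets bits 0 5 -> bits=1000010110
Not inserted: cow elk hen pig — query each against bits=1000010110:
query cow: checks bit3=0, bit6=0 (has a 0) -> no => not a false positive
query elk: checks bit3=0, bit5=1 (has a 0) -> no => not a false positive
query hen: checks bit1=0, bit4=0 (has a 0) -> no => not a false positive
query pig: checks bit5=1, bit7=1 (all 1) -> maybe => FALSE POSITIVE
False positives (alphabetical): pig

Answer: pig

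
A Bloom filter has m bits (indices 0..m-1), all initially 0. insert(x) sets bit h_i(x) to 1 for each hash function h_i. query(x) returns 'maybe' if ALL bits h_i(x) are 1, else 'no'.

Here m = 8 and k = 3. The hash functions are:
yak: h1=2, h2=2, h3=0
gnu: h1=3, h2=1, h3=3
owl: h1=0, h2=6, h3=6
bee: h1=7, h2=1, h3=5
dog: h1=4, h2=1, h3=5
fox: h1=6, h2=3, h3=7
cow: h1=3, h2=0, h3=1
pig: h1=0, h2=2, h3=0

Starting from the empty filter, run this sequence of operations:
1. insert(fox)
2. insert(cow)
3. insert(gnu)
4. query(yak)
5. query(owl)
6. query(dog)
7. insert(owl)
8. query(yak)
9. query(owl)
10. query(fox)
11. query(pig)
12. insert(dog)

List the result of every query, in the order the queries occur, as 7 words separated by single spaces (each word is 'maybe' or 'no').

Answer: no maybe no no maybe maybe no

Derivation:
Start: bits=00000000
Op 1: insert fox -> sets bits 3 6 7 -> bits=00010011
Op 2: insert cow -> sets bits 0 1 3 -> bits=11010011
Op 3: insert gnu -> sets bits 1 3 -> bits=11010011
Op 4: query yak -> checks bit0=1, bit2=0 (has a 0) -> no
Op 5: query owl -> checks bit0=1, bit6=1 (all 1) -> maybe
Op 6: query dog -> checks bit1=1, bit4=0, bit5=0 (has a 0) -> no
Op 7: insert owl -> sets bits 0 6 -> bits=11010011
Op 8: query yak -> checks bit0=1, bit2=0 (has a 0) -> no
Op 9: query owl -> checks bit0=1, bit6=1 (all 1) -> maybe
Op 10: query fox -> checks bit3=1, bit6=1, bit7=1 (all 1) -> maybe
Op 11: query pig -> checks bit0=1, bit2=0 (has a 0) -> no
Op 12: insert dog -> sets bits 1 4 5 -> bits=11011111
Query results in order: no maybe no no maybe maybe no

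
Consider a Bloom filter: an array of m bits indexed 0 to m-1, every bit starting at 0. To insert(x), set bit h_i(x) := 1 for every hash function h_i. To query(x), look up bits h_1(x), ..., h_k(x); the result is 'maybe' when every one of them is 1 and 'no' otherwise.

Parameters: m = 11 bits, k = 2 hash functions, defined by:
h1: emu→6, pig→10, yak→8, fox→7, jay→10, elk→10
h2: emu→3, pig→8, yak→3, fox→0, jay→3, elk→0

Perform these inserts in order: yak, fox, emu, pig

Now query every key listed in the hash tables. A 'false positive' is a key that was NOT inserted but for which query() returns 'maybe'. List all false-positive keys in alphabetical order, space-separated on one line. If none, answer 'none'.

Start: bits=00000000000
After insert 'yak': sets bits 3 8 -> bits=00010000100
After insert 'fox': sets bits 0 7 -> bits=10010001100
After insert 'emu': sets bits 3 6 -> bits=10010011100
After insert 'pig': sets bits 8 10 -> bits=10010011101
Not inserted: elk jay — query each against bits=10010011101:
query elk: checks bit0=1, bit10=1 (all 1) -> maybe => FALSE POSITIVE
query jay: checks bit3=1, bit10=1 (all 1) -> maybe => FALSE POSITIVE
False positives (alphabetical): elk jay

Answer: elk jay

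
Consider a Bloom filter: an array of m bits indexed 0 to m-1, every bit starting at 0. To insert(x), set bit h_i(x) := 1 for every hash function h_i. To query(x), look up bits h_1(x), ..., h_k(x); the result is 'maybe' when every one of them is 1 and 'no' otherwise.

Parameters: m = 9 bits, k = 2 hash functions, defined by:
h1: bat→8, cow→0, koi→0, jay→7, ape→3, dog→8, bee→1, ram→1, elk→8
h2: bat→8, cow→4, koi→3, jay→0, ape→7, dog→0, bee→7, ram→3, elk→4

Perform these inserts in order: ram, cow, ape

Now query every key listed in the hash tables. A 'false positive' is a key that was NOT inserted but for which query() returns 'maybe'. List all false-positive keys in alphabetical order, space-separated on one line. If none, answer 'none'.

Start: bits=000000000
After insert 'ram': sets bits 1 3 -> bits=010100000
After insert 'cow': sets bits 0 4 -> bits=110110000
After insert 'ape': sets bits 3 7 -> bits=110110010
Not inserted: bat bee dog elk jay koi — query each against bits=110110010:
query bat: checks bit8=0 (has a 0) -> no => not a false positive
query bee: checks bit1=1, bit7=1 (all 1) -> maybe => FALSE POSITIVE
query dog: checks bit0=1, bit8=0 (has a 0) -> no => not a false positive
query elk: checks bit4=1, bit8=0 (has a 0) -> no => not a false positive
query jay: checks bit0=1, bit7=1 (all 1) -> maybe => FALSE POSITIVE
query koi: checks bit0=1, bit3=1 (all 1) -> maybe => FALSE POSITIVE
False positives (alphabetical): bee jay koi

Answer: bee jay koi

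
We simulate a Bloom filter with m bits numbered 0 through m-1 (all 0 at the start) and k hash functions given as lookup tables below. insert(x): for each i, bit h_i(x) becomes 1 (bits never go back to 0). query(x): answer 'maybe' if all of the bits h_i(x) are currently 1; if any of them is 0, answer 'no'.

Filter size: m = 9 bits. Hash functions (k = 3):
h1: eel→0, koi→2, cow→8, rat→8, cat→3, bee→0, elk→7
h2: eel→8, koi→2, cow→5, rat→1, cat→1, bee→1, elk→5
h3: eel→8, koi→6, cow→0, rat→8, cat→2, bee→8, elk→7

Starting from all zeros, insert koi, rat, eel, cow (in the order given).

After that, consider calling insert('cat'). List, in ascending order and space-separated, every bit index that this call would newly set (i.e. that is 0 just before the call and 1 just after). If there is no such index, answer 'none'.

Answer: 3

Derivation:
Start: bits=000000000
After insert 'koi': sets bits 2 6 -> bits=001000100
After insert 'rat': sets bits 1 8 -> bits=011000101
After insert 'eel': sets bits 0 8 -> bits=111000101
After insert 'cow': sets bits 0 5 8 -> bits=111001101
insert 'cat' would touch bits 1 2 3; currently bit1=1, bit2=1, bit3=0
Bits that are 0 among those (would change 0->1): 3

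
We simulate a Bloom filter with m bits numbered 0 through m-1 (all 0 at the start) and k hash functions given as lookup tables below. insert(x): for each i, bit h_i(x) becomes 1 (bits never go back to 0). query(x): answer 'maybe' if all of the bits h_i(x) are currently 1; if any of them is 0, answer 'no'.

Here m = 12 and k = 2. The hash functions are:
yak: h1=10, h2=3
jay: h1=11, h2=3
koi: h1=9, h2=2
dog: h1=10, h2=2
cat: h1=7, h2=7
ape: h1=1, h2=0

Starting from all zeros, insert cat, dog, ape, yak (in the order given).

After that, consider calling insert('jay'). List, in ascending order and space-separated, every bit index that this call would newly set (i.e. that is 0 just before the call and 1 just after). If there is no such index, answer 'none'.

Start: bits=000000000000
After insert 'cat': sets bits 7 -> bits=000000010000
After insert 'dog': sets bits 2 10 -> bits=001000010010
After insert 'ape': sets bits 0 1 -> bits=111000010010
After insert 'yak': sets bits 3 10 -> bits=111100010010
insert 'jay' would touch bits 3 11; currently bit3=1, bit11=0
Bits that are 0 among those (would change 0->1): 11

Answer: 11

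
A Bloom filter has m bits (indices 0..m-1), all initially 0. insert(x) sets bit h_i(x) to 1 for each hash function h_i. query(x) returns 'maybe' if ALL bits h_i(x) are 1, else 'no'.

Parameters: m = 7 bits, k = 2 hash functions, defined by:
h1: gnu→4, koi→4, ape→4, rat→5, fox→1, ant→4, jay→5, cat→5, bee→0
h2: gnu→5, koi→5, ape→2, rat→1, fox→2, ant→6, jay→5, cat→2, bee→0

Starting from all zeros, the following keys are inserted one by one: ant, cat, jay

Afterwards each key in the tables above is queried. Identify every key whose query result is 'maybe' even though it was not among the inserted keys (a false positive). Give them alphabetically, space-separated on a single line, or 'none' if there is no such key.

Answer: ape gnu koi

Derivation:
Start: bits=0000000
After insert 'ant': sets bits 4 6 -> bits=0000101
After insert 'cat': sets bits 2 5 -> bits=0010111
After insert 'jay': sets bits 5 -> bits=0010111
Not inserted: ape bee fox gnu koi rat — query each against bits=0010111:
query ape: checks bit2=1, bit4=1 (all 1) -> maybe => FALSE POSITIVE
query bee: checks bit0=0 (has a 0) -> no => not a false positive
query fox: checks bit1=0, bit2=1 (has a 0) -> no => not a false positive
query gnu: checks bit4=1, bit5=1 (all 1) -> maybe => FALSE POSITIVE
query koi: checks bit4=1, bit5=1 (all 1) -> maybe => FALSE POSITIVE
query rat: checks bit1=0, bit5=1 (has a 0) -> no => not a false positive
False positives (alphabetical): ape gnu koi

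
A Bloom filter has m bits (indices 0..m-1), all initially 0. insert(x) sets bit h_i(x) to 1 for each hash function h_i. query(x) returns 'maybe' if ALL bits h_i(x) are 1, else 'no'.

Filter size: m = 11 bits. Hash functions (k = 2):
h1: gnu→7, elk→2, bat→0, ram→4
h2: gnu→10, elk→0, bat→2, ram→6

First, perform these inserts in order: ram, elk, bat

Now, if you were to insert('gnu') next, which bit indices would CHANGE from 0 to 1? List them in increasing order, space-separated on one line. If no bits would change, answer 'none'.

Start: bits=00000000000
After insert 'ram': sets bits 4 6 -> bits=00001010000
After insert 'elk': sets bits 0 2 -> bits=10101010000
After insert 'bat': sets bits 0 2 -> bits=10101010000
insert 'gnu' would touch bits 7 10; currently bit7=0, bit10=0
Bits that are 0 among those (would change 0->1): 7 10

Answer: 7 10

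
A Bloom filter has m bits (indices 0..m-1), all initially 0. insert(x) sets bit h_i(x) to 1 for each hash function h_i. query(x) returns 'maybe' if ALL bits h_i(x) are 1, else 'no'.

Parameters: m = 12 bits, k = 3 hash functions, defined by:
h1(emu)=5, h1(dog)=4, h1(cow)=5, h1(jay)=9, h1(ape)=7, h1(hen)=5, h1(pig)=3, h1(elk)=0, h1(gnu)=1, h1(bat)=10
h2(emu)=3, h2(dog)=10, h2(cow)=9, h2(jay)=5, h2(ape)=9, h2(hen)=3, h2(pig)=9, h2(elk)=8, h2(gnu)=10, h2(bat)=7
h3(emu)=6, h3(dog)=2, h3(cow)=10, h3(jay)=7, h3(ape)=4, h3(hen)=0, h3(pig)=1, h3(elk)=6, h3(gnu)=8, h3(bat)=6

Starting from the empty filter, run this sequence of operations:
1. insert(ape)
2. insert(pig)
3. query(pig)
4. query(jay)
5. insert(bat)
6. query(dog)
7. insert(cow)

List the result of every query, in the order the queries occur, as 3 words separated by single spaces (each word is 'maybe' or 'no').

Start: bits=000000000000
Op 1: insert ape -> sets bits 4 7 9 -> bits=000010010100
Op 2: insert pig -> sets bits 1 3 9 -> bits=010110010100
Op 3: query pig -> checks bit1=1, bit3=1, bit9=1 (all 1) -> maybe
Op 4: query jay -> checks bit5=0, bit7=1, bit9=1 (has a 0) -> no
Op 5: insert bat -> sets bits 6 7 10 -> bits=010110110110
Op 6: query dog -> checks bit2=0, bit4=1, bit10=1 (has a 0) -> no
Op 7: insert cow -> sets bits 5 9 10 -> bits=010111110110
Query results in order: maybe no no

Answer: maybe no no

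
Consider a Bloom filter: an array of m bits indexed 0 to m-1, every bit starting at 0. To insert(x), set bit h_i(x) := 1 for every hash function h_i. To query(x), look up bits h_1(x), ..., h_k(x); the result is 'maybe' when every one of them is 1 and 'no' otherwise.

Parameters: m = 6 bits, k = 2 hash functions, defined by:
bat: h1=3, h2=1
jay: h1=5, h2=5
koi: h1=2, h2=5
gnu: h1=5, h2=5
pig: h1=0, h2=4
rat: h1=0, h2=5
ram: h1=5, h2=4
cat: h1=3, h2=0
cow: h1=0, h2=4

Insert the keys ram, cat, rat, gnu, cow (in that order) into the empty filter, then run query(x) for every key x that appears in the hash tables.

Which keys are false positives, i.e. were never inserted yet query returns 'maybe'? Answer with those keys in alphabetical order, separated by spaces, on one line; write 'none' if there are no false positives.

Answer: jay pig

Derivation:
Start: bits=000000
After insert 'ram': sets bits 4 5 -> bits=000011
After insert 'cat': sets bits 0 3 -> bits=100111
After insert 'rat': sets bits 0 5 -> bits=100111
After insert 'gnu': sets bits 5 -> bits=100111
After insert 'cow': sets bits 0 4 -> bits=100111
Not inserted: bat jay koi pig — query each against bits=100111:
query bat: checks bit1=0, bit3=1 (has a 0) -> no => not a false positive
query jay: checks bit5=1 (all 1) -> maybe => FALSE POSITIVE
query koi: checks bit2=0, bit5=1 (has a 0) -> no => not a false positive
query pig: checks bit0=1, bit4=1 (all 1) -> maybe => FALSE POSITIVE
False positives (alphabetical): jay pig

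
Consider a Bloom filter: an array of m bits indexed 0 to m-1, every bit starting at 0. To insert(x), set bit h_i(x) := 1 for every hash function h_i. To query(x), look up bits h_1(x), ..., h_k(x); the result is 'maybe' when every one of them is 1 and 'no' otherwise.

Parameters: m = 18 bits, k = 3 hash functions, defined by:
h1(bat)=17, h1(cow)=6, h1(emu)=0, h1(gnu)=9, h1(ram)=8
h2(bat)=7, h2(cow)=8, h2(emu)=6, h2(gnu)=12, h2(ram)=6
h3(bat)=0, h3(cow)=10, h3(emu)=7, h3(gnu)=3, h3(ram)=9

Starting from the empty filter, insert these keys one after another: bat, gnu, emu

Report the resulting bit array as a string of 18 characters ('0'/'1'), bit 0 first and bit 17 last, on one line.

Start: bits=000000000000000000
After insert 'bat': sets bits 0 7 17 -> bits=100000010000000001
After insert 'gnu': sets bits 3 9 12 -> bits=100100010100100001
After insert 'emu': sets bits 0 6 7 -> bits=100100110100100001

Answer: 100100110100100001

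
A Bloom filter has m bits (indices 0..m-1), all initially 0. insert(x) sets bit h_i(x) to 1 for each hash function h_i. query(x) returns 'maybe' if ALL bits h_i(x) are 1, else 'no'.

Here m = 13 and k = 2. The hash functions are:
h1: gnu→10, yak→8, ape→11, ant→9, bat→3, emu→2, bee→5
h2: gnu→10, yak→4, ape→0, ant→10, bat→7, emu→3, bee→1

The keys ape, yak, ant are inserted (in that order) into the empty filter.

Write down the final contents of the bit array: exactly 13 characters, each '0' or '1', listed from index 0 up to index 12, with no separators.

Start: bits=0000000000000
After insert 'ape': sets bits 0 11 -> bits=1000000000010
After insert 'yak': sets bits 4 8 -> bits=1000100010010
After insert 'ant': sets bits 9 10 -> bits=1000100011110

Answer: 1000100011110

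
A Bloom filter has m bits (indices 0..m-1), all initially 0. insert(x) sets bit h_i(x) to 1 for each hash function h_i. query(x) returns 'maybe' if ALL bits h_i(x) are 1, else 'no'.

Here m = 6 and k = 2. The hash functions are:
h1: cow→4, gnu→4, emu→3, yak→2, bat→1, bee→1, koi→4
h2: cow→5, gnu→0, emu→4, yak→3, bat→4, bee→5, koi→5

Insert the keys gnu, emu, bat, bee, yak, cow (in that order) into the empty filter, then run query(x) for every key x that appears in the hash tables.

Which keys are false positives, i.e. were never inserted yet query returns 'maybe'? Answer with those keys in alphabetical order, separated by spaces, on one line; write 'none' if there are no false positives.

Answer: koi

Derivation:
Start: bits=000000
After insert 'gnu': sets bits 0 4 -> bits=100010
After insert 'emu': sets bits 3 4 -> bits=100110
After insert 'bat': sets bits 1 4 -> bits=110110
After insert 'bee': sets bits 1 5 -> bits=110111
After insert 'yak': sets bits 2 3 -> bits=111111
After insert 'cow': sets bits 4 5 -> bits=111111
Not inserted: koi — query each against bits=111111:
query koi: checks bit4=1, bit5=1 (all 1) -> maybe => FALSE POSITIVE
False positives (alphabetical): koi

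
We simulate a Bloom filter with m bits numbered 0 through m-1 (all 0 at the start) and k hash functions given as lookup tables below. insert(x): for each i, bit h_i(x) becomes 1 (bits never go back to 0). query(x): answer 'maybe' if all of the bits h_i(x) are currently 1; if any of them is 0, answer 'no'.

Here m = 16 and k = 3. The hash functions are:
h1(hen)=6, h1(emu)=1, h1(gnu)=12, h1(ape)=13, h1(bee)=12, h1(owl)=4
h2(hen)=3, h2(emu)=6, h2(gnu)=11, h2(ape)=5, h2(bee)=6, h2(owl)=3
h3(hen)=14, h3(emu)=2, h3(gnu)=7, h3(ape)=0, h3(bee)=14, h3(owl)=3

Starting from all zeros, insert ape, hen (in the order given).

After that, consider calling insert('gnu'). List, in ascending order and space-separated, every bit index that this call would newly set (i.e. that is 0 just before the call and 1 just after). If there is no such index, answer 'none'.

Answer: 7 11 12

Derivation:
Start: bits=0000000000000000
After insert 'ape': sets bits 0 5 13 -> bits=1000010000000100
After insert 'hen': sets bits 3 6 14 -> bits=1001011000000110
insert 'gnu' would touch bits 7 11 12; currently bit7=0, bit11=0, bit12=0
Bits that are 0 among those (would change 0->1): 7 11 12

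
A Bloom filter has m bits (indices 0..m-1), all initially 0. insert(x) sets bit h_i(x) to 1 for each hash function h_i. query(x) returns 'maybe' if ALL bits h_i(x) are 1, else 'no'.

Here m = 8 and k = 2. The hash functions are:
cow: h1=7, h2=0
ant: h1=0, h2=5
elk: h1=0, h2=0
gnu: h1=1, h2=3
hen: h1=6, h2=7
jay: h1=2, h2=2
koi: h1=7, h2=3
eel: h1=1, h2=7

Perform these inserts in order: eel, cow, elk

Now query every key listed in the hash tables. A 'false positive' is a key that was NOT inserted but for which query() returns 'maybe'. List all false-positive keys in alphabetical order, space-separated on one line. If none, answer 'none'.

Answer: none

Derivation:
Start: bits=00000000
After insert 'eel': sets bits 1 7 -> bits=01000001
After insert 'cow': sets bits 0 7 -> bits=11000001
After insert 'elk': sets bits 0 -> bits=11000001
Not inserted: ant gnu hen jay koi — query each against bits=11000001:
query ant: checks bit0=1, bit5=0 (has a 0) -> no => not a false positive
query gnu: checks bit1=1, bit3=0 (has a 0) -> no => not a false positive
query hen: checks bit6=0, bit7=1 (has a 0) -> no => not a false positive
query jay: checks bit2=0 (has a 0) -> no => not a false positive
query koi: checks bit3=0, bit7=1 (has a 0) -> no => not a false positive
False positives (alphabetical): none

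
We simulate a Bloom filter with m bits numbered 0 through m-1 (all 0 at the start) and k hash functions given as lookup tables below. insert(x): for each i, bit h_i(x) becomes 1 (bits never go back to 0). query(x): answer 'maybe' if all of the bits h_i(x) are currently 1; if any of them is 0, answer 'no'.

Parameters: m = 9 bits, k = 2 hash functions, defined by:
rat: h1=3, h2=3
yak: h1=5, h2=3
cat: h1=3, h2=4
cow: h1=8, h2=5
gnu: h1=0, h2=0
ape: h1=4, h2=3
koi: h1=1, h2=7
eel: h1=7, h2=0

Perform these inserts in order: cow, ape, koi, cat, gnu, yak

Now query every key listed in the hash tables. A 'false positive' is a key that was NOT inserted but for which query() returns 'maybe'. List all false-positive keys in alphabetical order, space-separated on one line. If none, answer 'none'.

Answer: eel rat

Derivation:
Start: bits=000000000
After insert 'cow': sets bits 5 8 -> bits=000001001
After insert 'ape': sets bits 3 4 -> bits=000111001
After insert 'koi': sets bits 1 7 -> bits=010111011
After insert 'cat': sets bits 3 4 -> bits=010111011
After insert 'gnu': sets bits 0 -> bits=110111011
After insert 'yak': sets bits 3 5 -> bits=110111011
Not inserted: eel rat — query each against bits=110111011:
query eel: checks bit0=1, bit7=1 (all 1) -> maybe => FALSE POSITIVE
query rat: checks bit3=1 (all 1) -> maybe => FALSE POSITIVE
False positives (alphabetical): eel rat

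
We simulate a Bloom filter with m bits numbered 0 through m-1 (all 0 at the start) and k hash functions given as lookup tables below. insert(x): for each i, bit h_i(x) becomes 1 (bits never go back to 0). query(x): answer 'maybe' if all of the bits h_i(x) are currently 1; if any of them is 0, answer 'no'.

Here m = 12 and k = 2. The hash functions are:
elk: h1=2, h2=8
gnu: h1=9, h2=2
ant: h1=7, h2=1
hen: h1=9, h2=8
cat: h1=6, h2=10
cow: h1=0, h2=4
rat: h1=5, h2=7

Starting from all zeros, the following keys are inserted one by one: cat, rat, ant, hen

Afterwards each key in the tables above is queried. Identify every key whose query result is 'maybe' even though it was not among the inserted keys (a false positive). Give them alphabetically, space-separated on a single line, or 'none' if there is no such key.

Start: bits=000000000000
After insert 'cat': sets bits 6 10 -> bits=000000100010
After insert 'rat': sets bits 5 7 -> bits=000001110010
After insert 'ant': sets bits 1 7 -> bits=010001110010
After insert 'hen': sets bits 8 9 -> bits=010001111110
Not inserted: cow elk gnu — query each against bits=010001111110:
query cow: checks bit0=0, bit4=0 (has a 0) -> no => not a false positive
query elk: checks bit2=0, bit8=1 (has a 0) -> no => not a false positive
query gnu: checks bit2=0, bit9=1 (has a 0) -> no => not a false positive
False positives (alphabetical): none

Answer: none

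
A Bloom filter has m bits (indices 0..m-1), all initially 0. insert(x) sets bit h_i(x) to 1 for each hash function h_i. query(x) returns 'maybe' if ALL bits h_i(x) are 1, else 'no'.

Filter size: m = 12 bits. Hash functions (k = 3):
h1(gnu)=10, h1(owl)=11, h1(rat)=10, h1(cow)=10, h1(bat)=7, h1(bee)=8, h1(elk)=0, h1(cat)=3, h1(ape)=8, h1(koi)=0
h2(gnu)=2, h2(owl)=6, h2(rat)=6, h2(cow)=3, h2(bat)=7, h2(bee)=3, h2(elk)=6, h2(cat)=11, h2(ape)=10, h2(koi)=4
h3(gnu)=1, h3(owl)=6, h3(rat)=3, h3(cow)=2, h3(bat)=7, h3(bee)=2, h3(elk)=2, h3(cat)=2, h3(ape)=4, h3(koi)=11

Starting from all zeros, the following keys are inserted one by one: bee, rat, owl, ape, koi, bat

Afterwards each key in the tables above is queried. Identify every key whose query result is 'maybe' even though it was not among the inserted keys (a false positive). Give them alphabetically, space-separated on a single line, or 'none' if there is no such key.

Start: bits=000000000000
After insert 'bee': sets bits 2 3 8 -> bits=001100001000
After insert 'rat': sets bits 3 6 10 -> bits=001100101010
After insert 'owl': sets bits 6 11 -> bits=001100101011
After insert 'ape': sets bits 4 8 10 -> bits=001110101011
After insert 'koi': sets bits 0 4 11 -> bits=101110101011
After insert 'bat': sets bits 7 -> bits=101110111011
Not inserted: cat cow elk gnu — query each against bits=101110111011:
query cat: checks bit2=1, bit3=1, bit11=1 (all 1) -> maybe => FALSE POSITIVE
query cow: checks bit2=1, bit3=1, bit10=1 (all 1) -> maybe => FALSE POSITIVE
query elk: checks bit0=1, bit2=1, bit6=1 (all 1) -> maybe => FALSE POSITIVE
query gnu: checks bit1=0, bit2=1, bit10=1 (has a 0) -> no => not a false positive
False positives (alphabetical): cat cow elk

Answer: cat cow elk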